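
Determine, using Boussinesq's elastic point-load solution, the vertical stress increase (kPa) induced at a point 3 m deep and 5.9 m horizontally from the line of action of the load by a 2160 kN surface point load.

Δσ_z ≈ 2.19 kPa

Boussinesq vertical stress below a point load on an elastic half-space:
Δσ_z = 3P/(2πz²) · [1 + (r/z)²]^(−5/2)
r/z = 5.9/3 = 1.9667; [1+(r/z)²]^(−5/2) = 0.019128.
Δσ_z = 3×2160/(2π×3²) × 0.019128 = 114.59 × 0.019128 = 2.192 kPa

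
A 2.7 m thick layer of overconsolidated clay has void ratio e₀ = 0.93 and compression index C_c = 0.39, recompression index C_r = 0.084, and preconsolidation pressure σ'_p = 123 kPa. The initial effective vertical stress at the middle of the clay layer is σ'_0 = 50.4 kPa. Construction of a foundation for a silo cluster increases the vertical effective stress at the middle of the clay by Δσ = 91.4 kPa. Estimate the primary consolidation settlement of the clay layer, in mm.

Final effective stress: σ'_f = 50.4 + 91.4 = 141.8 kPa.
σ'_f = 141.8 > σ'_p = 123 kPa, so the stress path crosses the preconsolidation pressure — recompression up to σ'_p, then virgin compression beyond:
S_c = H/(1+e₀)·[C_r·log₁₀(σ'_p/σ'_0) + C_c·log₁₀(σ'_f/σ'_p)]
    = 2.7/1.93 × [0.084×log₁₀(123/50.4) + 0.39×log₁₀(141.8/123)]
    = 1.399 × [0.032548 + 0.024091] = 0.07924 m

S_c ≈ 79.2 mm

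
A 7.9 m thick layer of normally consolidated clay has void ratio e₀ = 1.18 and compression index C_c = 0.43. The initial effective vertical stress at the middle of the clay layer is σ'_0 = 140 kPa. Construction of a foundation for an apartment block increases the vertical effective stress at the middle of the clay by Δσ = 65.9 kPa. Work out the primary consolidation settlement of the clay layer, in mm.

S_c ≈ 261 mm

Final effective stress: σ'_f = σ'_0 + Δσ = 140 + 65.9 = 205.9 kPa.
Normally consolidated clay, so the full stress increment lies on the virgin compression line:
S_c = C_c·H/(1+e₀)·log₁₀(σ'_f/σ'_0) = 0.43×7.9/(1+1.18)×log₁₀(205.9/140)
    = 1.5583 × 0.16753 = 0.2611 m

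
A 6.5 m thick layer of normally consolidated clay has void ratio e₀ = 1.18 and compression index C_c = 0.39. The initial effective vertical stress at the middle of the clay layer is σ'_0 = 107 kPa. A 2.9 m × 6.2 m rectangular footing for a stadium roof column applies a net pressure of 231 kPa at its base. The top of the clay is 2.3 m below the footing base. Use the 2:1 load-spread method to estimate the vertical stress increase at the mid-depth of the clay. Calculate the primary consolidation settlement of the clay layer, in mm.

S_c ≈ 167 mm

Mid-depth of clay below the footing base: z = 2.3 + 6.5/2 = 5.55 m.
Stress increase at mid-clay by the 2:1 spreading method:
Δσ = qBL/((B+z)(L+z)) = 231×2.9×6.2/((2.9+5.55)(6.2+5.55)) = 41.832 kPa
Final effective stress: σ'_f = σ'_0 + Δσ = 107 + 41.832 = 148.83 kPa.
Normally consolidated clay, so the full stress increment lies on the virgin compression line:
S_c = C_c·H/(1+e₀)·log₁₀(σ'_f/σ'_0) = 0.39×6.5/(1+1.18)×log₁₀(148.83/107)
    = 1.1628 × 0.14331 = 0.1666 m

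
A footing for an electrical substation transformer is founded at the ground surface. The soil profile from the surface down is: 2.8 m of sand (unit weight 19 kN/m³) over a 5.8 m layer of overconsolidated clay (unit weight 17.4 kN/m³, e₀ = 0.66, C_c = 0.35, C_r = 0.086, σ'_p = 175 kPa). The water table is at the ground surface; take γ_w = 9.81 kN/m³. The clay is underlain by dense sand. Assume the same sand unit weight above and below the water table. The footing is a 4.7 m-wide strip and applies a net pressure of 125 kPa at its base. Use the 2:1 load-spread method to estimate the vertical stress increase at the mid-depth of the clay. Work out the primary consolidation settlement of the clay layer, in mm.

Mid-depth of clay below the ground surface: z = 2.8 + 5.8/2 = 5.7 m.
Total vertical stress at mid-clay: σ_v = 19×2.8 + 17.4×2.9 = 103.66 kPa.
Pore pressure: u = 9.81×(5.7 − 0) = 55.917 kPa.
Initial effective stress: σ'_0 = σ_v − u = 103.66 − 55.917 = 47.743 kPa.
Stress increase at mid-clay by the 2:1 spreading method:
Δσ = qB/(B+z) = 125×4.7/(4.7+5.7) = 56.49 kPa
Final effective stress: σ'_f = 47.743 + 56.49 = 104.23 kPa.
σ'_f = 104.23 ≤ σ'_p = 175 kPa, so the clay remains overconsolidated and only the recompression index applies:
S_c = C_r·H/(1+e₀)·log₁₀(σ'_f/σ'_0) = 0.086×5.8/1.66×log₁₀(104.23/47.743)
    = 0.30048 × 0.33908 = 0.1019 m

S_c ≈ 102 mm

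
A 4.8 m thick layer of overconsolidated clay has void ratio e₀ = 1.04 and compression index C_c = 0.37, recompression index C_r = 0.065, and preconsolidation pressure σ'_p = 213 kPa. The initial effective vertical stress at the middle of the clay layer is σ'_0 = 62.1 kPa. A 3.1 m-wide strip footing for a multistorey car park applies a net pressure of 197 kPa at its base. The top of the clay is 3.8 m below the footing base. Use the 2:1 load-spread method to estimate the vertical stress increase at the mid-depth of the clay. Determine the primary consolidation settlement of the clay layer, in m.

S_c ≈ 0.0479 m

Mid-depth of clay below the footing base: z = 3.8 + 4.8/2 = 6.2 m.
Stress increase at mid-clay by the 2:1 spreading method:
Δσ = qB/(B+z) = 197×3.1/(3.1+6.2) = 65.667 kPa
Final effective stress: σ'_f = 62.1 + 65.667 = 127.77 kPa.
σ'_f = 127.77 ≤ σ'_p = 213 kPa, so the clay remains overconsolidated and only the recompression index applies:
S_c = C_r·H/(1+e₀)·log₁₀(σ'_f/σ'_0) = 0.065×4.8/2.04×log₁₀(127.77/62.1)
    = 0.15294 × 0.31334 = 0.04792 m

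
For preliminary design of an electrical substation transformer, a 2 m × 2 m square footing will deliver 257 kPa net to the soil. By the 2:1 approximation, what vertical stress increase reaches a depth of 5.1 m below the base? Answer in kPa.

By the 2:1 method the load spreads at 1 horizontal : 2 vertical, so at depth z the loaded area has grown by z in each plan dimension:
Δσ = qBL/((B+z)(L+z)) = 257×2×2/((2+5.1)(2+5.1)) = 20.393 kPa

Δσ_z ≈ 20.4 kPa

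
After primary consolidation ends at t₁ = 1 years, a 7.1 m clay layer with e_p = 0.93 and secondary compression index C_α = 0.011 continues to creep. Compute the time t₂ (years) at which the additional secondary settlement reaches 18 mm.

S_s = C_α·H/(1+e_p)·log₁₀(t₂/t₁) ⇒ log₁₀(t₂/t₁) = S_s·(1+e_p)/(C_α·H).
log₁₀(t₂/t₁) = 0.018 × (1+0.93) / (0.011×7.1) = 0.4448
t₂ = t₁ × 10^0.4448 = 1 × 2.785 = 2.785 years

t₂ ≈ 2.78 years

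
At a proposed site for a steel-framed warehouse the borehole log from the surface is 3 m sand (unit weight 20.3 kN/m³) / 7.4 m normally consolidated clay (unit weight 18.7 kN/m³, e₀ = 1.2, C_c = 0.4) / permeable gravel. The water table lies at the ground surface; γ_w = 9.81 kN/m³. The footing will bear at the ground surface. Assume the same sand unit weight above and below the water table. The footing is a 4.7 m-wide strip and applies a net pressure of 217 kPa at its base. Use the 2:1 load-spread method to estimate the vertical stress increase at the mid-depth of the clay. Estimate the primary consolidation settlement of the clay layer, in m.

S_c ≈ 0.509 m

Mid-depth of clay below the ground surface: z = 3 + 7.4/2 = 6.7 m.
Total vertical stress at mid-clay: σ_v = 20.3×3 + 18.7×3.7 = 130.09 kPa.
Pore pressure: u = 9.81×(6.7 − 0) = 65.727 kPa.
Initial effective stress: σ'_0 = σ_v − u = 130.09 − 65.727 = 64.363 kPa.
Stress increase at mid-clay by the 2:1 spreading method:
Δσ = qB/(B+z) = 217×4.7/(4.7+6.7) = 89.465 kPa
Final effective stress: σ'_f = σ'_0 + Δσ = 64.363 + 89.465 = 153.83 kPa.
Normally consolidated clay, so the full stress increment lies on the virgin compression line:
S_c = C_c·H/(1+e₀)·log₁₀(σ'_f/σ'_0) = 0.4×7.4/(1+1.2)×log₁₀(153.83/64.363)
    = 1.3455 × 0.3784 = 0.5091 m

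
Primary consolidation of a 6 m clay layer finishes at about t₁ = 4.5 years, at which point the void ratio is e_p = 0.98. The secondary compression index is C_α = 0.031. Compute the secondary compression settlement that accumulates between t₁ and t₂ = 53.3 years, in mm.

Secondary compression: S_s = C_α·H/(1+e_p)·log₁₀(t₂/t₁)
S_s = 0.031×6/(1+0.98)×log₁₀(53.3/4.5)
    = 0.09394 × 1.074 = 0.1008 m

S_s ≈ 101 mm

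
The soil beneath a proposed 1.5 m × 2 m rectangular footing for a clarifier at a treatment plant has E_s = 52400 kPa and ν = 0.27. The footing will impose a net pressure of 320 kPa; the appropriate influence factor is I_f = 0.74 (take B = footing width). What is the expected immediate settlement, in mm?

S_e ≈ 6.28 mm

Immediate (elastic) settlement: S_e = q·B·(1−ν²)/E_s · I_f.
S_e = 320 × 1.5 × (1 − 0.27²) / 52400 × 0.74
    = 320 × 1.5 × 0.9271 / 52400 × 0.74
    = 0.006284 m = 6.284 mm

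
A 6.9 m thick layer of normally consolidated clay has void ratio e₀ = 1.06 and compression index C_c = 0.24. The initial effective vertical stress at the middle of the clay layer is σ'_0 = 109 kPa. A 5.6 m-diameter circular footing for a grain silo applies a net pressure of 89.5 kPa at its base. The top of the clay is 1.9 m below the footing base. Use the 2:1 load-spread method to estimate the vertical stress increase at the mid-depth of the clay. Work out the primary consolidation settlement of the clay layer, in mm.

S_c ≈ 67.9 mm

Mid-depth of clay below the footing base: z = 1.9 + 6.9/2 = 5.35 m.
Stress increase at mid-clay by the 2:1 spreading method:
Δσ ≈ qD²/(D+z)² = 89.5×5.6²/(5.6+5.35)² = 23.408 kPa
Final effective stress: σ'_f = σ'_0 + Δσ = 109 + 23.408 = 132.41 kPa.
Normally consolidated clay, so the full stress increment lies on the virgin compression line:
S_c = C_c·H/(1+e₀)·log₁₀(σ'_f/σ'_0) = 0.24×6.9/(1+1.06)×log₁₀(132.41/109)
    = 0.80388 × 0.084494 = 0.06792 m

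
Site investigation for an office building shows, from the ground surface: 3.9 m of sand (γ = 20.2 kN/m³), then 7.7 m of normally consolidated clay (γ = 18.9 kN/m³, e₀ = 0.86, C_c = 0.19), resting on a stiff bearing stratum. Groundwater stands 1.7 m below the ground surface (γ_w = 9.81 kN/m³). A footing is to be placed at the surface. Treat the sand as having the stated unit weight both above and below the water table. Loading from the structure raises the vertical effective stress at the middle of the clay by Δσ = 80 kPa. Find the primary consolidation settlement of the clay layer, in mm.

Mid-depth of clay below the ground surface: z = 3.9 + 7.7/2 = 7.75 m.
Total vertical stress at mid-clay: σ_v = 20.2×3.9 + 18.9×3.85 = 151.55 kPa.
Pore pressure: u = 9.81×(7.75 − 1.7) = 59.351 kPa.
Initial effective stress: σ'_0 = σ_v − u = 151.55 − 59.351 = 92.199 kPa.
Final effective stress: σ'_f = σ'_0 + Δσ = 92.199 + 80 = 172.2 kPa.
Normally consolidated clay, so the full stress increment lies on the virgin compression line:
S_c = C_c·H/(1+e₀)·log₁₀(σ'_f/σ'_0) = 0.19×7.7/(1+0.86)×log₁₀(172.2/92.199)
    = 0.78656 × 0.27131 = 0.2134 m

S_c ≈ 213 mm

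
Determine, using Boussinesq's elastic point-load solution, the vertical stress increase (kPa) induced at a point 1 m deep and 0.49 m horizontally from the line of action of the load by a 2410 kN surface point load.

Boussinesq vertical stress below a point load on an elastic half-space:
Δσ_z = 3P/(2πz²) · [1 + (r/z)²]^(−5/2)
r/z = 0.49/1 = 0.49; [1+(r/z)²]^(−5/2) = 0.58393.
Δσ_z = 3×2410/(2π×1²) × 0.58393 = 1150.7 × 0.58393 = 671.9 kPa

Δσ_z ≈ 672 kPa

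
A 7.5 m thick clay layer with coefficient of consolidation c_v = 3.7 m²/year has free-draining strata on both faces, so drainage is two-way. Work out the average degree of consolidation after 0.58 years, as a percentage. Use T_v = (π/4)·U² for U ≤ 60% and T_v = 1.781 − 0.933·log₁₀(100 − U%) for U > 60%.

Drainage path length: H_d = H/2 = 3.75 m (double drainage).
T_v = c_v·t/H_d² = 3.7×0.58/3.75² = 0.1526.
T_v = 0.1526 corresponds to the U ≤ 60% branch:
U = √(4T_v/π) = 0.4408

U ≈ 44.1 %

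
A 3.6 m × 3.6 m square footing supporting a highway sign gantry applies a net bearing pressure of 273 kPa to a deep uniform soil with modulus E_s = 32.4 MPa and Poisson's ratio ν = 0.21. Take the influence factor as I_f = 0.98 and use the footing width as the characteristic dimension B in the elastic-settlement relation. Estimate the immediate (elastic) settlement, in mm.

S_e ≈ 28.4 mm

Immediate (elastic) settlement: S_e = q·B·(1−ν²)/E_s · I_f.
E_s = 32.4 MPa = 32400 kPa.
S_e = 273 × 3.6 × (1 − 0.21²) / 32400 × 0.98
    = 273 × 3.6 × 0.9559 / 32400 × 0.98
    = 0.02842 m = 28.42 mm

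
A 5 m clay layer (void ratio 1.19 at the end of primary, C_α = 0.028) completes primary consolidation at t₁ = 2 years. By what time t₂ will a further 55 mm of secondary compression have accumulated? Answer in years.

t₂ ≈ 14.5 years

S_s = C_α·H/(1+e_p)·log₁₀(t₂/t₁) ⇒ log₁₀(t₂/t₁) = S_s·(1+e_p)/(C_α·H).
log₁₀(t₂/t₁) = 0.055 × (1+1.19) / (0.028×5) = 0.8604
t₂ = t₁ × 10^0.8604 = 2 × 7.25 = 14.5 years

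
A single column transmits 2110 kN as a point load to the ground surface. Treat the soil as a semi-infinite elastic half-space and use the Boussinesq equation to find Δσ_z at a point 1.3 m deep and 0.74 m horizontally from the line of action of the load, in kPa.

Δσ_z ≈ 296 kPa

Boussinesq vertical stress below a point load on an elastic half-space:
Δσ_z = 3P/(2πz²) · [1 + (r/z)²]^(−5/2)
r/z = 0.74/1.3 = 0.56923; [1+(r/z)²]^(−5/2) = 0.49575.
Δσ_z = 3×2110/(2π×1.3²) × 0.49575 = 596.12 × 0.49575 = 295.5 kPa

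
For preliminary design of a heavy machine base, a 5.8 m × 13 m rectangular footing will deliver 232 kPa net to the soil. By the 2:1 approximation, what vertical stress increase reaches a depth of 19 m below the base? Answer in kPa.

Δσ_z ≈ 22 kPa

By the 2:1 method the load spreads at 1 horizontal : 2 vertical, so at depth z the loaded area has grown by z in each plan dimension:
Δσ = qBL/((B+z)(L+z)) = 232×5.8×13/((5.8+19)(13+19)) = 22.042 kPa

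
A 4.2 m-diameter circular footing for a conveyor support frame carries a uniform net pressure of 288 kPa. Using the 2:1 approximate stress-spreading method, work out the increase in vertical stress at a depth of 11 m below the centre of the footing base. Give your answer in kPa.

By the 2:1 method the load spreads at 1 horizontal : 2 vertical, so at depth z the loaded area has grown by z in each plan dimension:
Δσ ≈ qD²/(D+z)² = 288×4.2²/(4.2+11)² = 21.989 kPa

Δσ_z ≈ 22 kPa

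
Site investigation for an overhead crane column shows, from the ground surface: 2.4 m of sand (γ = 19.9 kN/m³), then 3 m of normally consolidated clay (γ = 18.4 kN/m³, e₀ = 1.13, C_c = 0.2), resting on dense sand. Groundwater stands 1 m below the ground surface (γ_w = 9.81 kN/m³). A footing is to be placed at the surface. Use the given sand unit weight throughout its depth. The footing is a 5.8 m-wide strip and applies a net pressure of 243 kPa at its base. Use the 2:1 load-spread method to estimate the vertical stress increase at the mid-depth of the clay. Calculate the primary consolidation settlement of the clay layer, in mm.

S_c ≈ 173 mm

Mid-depth of clay below the ground surface: z = 2.4 + 3/2 = 3.9 m.
Total vertical stress at mid-clay: σ_v = 19.9×2.4 + 18.4×1.5 = 75.36 kPa.
Pore pressure: u = 9.81×(3.9 − 1) = 28.449 kPa.
Initial effective stress: σ'_0 = σ_v − u = 75.36 − 28.449 = 46.911 kPa.
Stress increase at mid-clay by the 2:1 spreading method:
Δσ = qB/(B+z) = 243×5.8/(5.8+3.9) = 145.3 kPa
Final effective stress: σ'_f = σ'_0 + Δσ = 46.911 + 145.3 = 192.21 kPa.
Normally consolidated clay, so the full stress increment lies on the virgin compression line:
S_c = C_c·H/(1+e₀)·log₁₀(σ'_f/σ'_0) = 0.2×3/(1+1.13)×log₁₀(192.21/46.911)
    = 0.28169 × 0.6125 = 0.1725 m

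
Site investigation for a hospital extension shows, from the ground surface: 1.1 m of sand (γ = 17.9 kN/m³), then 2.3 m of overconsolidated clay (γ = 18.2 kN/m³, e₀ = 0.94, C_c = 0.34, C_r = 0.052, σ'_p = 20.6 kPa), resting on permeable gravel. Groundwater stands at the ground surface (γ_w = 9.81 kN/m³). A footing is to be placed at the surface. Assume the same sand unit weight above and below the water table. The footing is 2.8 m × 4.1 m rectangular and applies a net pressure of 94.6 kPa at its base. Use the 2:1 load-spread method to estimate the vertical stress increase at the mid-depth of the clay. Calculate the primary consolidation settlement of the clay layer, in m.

S_c ≈ 0.166 m

Mid-depth of clay below the ground surface: z = 1.1 + 2.3/2 = 2.25 m.
Total vertical stress at mid-clay: σ_v = 17.9×1.1 + 18.2×1.15 = 40.62 kPa.
Pore pressure: u = 9.81×(2.25 − 0) = 22.073 kPa.
Initial effective stress: σ'_0 = σ_v − u = 40.62 − 22.073 = 18.547 kPa.
Stress increase at mid-clay by the 2:1 spreading method:
Δσ = qBL/((B+z)(L+z)) = 94.6×2.8×4.1/((2.8+2.25)(4.1+2.25)) = 33.866 kPa
Final effective stress: σ'_f = 18.547 + 33.866 = 52.413 kPa.
σ'_f = 52.413 > σ'_p = 20.6 kPa, so the stress path crosses the preconsolidation pressure — recompression up to σ'_p, then virgin compression beyond:
S_c = H/(1+e₀)·[C_r·log₁₀(σ'_p/σ'_0) + C_c·log₁₀(σ'_f/σ'_p)]
    = 2.3/1.94 × [0.052×log₁₀(20.6/18.547) + 0.34×log₁₀(52.413/20.6)]
    = 1.1856 × [0.0023709 + 0.13789] = 0.1663 m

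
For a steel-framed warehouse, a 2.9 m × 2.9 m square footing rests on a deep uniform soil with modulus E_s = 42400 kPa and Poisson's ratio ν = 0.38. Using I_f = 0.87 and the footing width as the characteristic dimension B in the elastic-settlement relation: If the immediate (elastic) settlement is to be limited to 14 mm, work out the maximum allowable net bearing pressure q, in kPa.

q ≈ 275 kPa

S_e = q·B·(1−ν²)/E_s · I_f  ⇒  q = S_e·E_s / (B·(1−ν²)·I_f).
q = 0.014 × 42400 / (2.9 × 0.8556 × 0.87) = 275 kPa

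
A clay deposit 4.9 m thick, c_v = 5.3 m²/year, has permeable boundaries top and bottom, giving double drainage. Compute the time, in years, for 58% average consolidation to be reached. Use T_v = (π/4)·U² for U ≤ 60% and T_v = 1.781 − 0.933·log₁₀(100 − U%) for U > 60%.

Drainage path length: H_d = H/2 = 2.45 m (double drainage).
U ≤ 60%: T_v = (π/4)·U² = (π/4)×0.58² = 0.26421.
t = T_v·H_d²/c_v = 0.26421×2.45²/5.3 = 0.2992 years.

t ≈ 0.299 years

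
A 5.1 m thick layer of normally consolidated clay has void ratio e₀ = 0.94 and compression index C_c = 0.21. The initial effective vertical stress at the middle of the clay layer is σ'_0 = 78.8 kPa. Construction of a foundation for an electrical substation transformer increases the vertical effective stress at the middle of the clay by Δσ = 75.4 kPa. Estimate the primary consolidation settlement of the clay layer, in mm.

Final effective stress: σ'_f = σ'_0 + Δσ = 78.8 + 75.4 = 154.2 kPa.
Normally consolidated clay, so the full stress increment lies on the virgin compression line:
S_c = C_c·H/(1+e₀)·log₁₀(σ'_f/σ'_0) = 0.21×5.1/(1+0.94)×log₁₀(154.2/78.8)
    = 0.55206 × 0.29156 = 0.161 m

S_c ≈ 161 mm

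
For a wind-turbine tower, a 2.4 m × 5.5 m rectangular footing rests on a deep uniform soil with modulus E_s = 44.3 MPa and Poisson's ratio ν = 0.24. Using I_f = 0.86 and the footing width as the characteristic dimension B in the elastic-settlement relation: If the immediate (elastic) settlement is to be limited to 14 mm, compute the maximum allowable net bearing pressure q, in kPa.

E_s = 44.3 MPa = 44300 kPa.
S_e = q·B·(1−ν²)/E_s · I_f  ⇒  q = S_e·E_s / (B·(1−ν²)·I_f).
q = 0.014 × 44300 / (2.4 × 0.9424 × 0.86) = 318.9 kPa

q ≈ 319 kPa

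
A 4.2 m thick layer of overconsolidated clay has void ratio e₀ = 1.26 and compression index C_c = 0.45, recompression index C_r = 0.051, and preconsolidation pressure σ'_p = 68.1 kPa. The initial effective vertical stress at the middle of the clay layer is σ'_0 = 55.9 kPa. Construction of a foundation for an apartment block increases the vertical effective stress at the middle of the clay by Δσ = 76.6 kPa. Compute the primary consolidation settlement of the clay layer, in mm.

S_c ≈ 250 mm

Final effective stress: σ'_f = 55.9 + 76.6 = 132.5 kPa.
σ'_f = 132.5 > σ'_p = 68.1 kPa, so the stress path crosses the preconsolidation pressure — recompression up to σ'_p, then virgin compression beyond:
S_c = H/(1+e₀)·[C_r·log₁₀(σ'_p/σ'_0) + C_c·log₁₀(σ'_f/σ'_p)]
    = 4.2/2.26 × [0.051×log₁₀(68.1/55.9) + 0.45×log₁₀(132.5/68.1)]
    = 1.8584 × [0.0043725 + 0.13008] = 0.2499 m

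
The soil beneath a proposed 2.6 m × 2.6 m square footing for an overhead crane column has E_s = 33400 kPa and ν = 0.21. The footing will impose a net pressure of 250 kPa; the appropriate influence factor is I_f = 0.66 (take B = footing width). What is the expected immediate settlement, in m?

Immediate (elastic) settlement: S_e = q·B·(1−ν²)/E_s · I_f.
S_e = 250 × 2.6 × (1 − 0.21²) / 33400 × 0.66
    = 250 × 2.6 × 0.9559 / 33400 × 0.66
    = 0.01228 m

S_e ≈ 0.0123 m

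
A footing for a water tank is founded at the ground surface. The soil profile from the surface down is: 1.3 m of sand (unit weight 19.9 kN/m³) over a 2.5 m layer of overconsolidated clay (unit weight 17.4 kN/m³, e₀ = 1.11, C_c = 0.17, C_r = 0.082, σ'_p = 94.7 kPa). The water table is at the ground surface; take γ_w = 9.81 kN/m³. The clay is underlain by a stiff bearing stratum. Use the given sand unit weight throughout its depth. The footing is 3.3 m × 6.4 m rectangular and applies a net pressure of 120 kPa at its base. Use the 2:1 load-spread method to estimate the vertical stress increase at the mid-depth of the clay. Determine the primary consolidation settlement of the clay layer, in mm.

Mid-depth of clay below the ground surface: z = 1.3 + 2.5/2 = 2.55 m.
Total vertical stress at mid-clay: σ_v = 19.9×1.3 + 17.4×1.25 = 47.62 kPa.
Pore pressure: u = 9.81×(2.55 − 0) = 25.015 kPa.
Initial effective stress: σ'_0 = σ_v − u = 47.62 − 25.015 = 22.605 kPa.
Stress increase at mid-clay by the 2:1 spreading method:
Δσ = qBL/((B+z)(L+z)) = 120×3.3×6.4/((3.3+2.55)(6.4+2.55)) = 48.406 kPa
Final effective stress: σ'_f = 22.605 + 48.406 = 71.011 kPa.
σ'_f = 71.011 ≤ σ'_p = 94.7 kPa, so the clay remains overconsolidated and only the recompression index applies:
S_c = C_r·H/(1+e₀)·log₁₀(σ'_f/σ'_0) = 0.082×2.5/2.11×log₁₀(71.011/22.605)
    = 0.097154 × 0.49712 = 0.0483 m

S_c ≈ 48.3 mm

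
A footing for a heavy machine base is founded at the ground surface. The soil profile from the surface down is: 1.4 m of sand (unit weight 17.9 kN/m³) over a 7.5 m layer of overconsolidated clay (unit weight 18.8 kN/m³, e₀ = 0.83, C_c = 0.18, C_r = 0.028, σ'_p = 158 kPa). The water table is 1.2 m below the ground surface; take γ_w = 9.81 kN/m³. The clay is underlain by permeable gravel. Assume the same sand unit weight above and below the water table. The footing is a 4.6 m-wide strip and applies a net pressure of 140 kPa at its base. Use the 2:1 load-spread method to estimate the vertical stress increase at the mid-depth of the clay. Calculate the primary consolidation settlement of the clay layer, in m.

Mid-depth of clay below the ground surface: z = 1.4 + 7.5/2 = 5.15 m.
Total vertical stress at mid-clay: σ_v = 17.9×1.4 + 18.8×3.75 = 95.56 kPa.
Pore pressure: u = 9.81×(5.15 − 1.2) = 38.75 kPa.
Initial effective stress: σ'_0 = σ_v − u = 95.56 − 38.75 = 56.81 kPa.
Stress increase at mid-clay by the 2:1 spreading method:
Δσ = qB/(B+z) = 140×4.6/(4.6+5.15) = 66.051 kPa
Final effective stress: σ'_f = 56.81 + 66.051 = 122.86 kPa.
σ'_f = 122.86 ≤ σ'_p = 158 kPa, so the clay remains overconsolidated and only the recompression index applies:
S_c = C_r·H/(1+e₀)·log₁₀(σ'_f/σ'_0) = 0.028×7.5/1.83×log₁₀(122.86/56.81)
    = 0.11476 × 0.33499 = 0.03844 m

S_c ≈ 0.0384 m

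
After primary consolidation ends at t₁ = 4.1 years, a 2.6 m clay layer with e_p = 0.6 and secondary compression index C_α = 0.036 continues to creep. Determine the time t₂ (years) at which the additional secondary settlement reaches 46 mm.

S_s = C_α·H/(1+e_p)·log₁₀(t₂/t₁) ⇒ log₁₀(t₂/t₁) = S_s·(1+e_p)/(C_α·H).
log₁₀(t₂/t₁) = 0.046 × (1+0.6) / (0.036×2.6) = 0.7863
t₂ = t₁ × 10^0.7863 = 4.1 × 6.114 = 25.07 years

t₂ ≈ 25.1 years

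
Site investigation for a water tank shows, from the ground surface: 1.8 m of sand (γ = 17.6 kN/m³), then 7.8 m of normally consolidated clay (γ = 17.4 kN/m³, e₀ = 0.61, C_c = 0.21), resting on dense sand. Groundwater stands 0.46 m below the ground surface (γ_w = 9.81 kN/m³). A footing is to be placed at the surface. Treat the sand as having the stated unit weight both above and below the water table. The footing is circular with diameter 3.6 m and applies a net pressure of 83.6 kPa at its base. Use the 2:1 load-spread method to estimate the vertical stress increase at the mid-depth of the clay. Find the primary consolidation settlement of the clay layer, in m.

S_c ≈ 0.102 m

Mid-depth of clay below the ground surface: z = 1.8 + 7.8/2 = 5.7 m.
Total vertical stress at mid-clay: σ_v = 17.6×1.8 + 17.4×3.9 = 99.54 kPa.
Pore pressure: u = 9.81×(5.7 − 0.46) = 51.404 kPa.
Initial effective stress: σ'_0 = σ_v − u = 99.54 − 51.404 = 48.136 kPa.
Stress increase at mid-clay by the 2:1 spreading method:
Δσ ≈ qD²/(D+z)² = 83.6×3.6²/(3.6+5.7)² = 12.527 kPa
Final effective stress: σ'_f = σ'_0 + Δσ = 48.136 + 12.527 = 60.663 kPa.
Normally consolidated clay, so the full stress increment lies on the virgin compression line:
S_c = C_c·H/(1+e₀)·log₁₀(σ'_f/σ'_0) = 0.21×7.8/(1+0.61)×log₁₀(60.663/48.136)
    = 1.0174 × 0.10045 = 0.1022 m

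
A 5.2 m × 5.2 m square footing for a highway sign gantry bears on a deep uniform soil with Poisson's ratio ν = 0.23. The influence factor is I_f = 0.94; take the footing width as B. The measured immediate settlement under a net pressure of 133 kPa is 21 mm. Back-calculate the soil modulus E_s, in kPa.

E_s ≈ 29300 kPa

S_e = q·B·(1−ν²)/E_s · I_f  ⇒  E_s = q·B·(1−ν²)·I_f / S_e.
E_s = 133 × 5.2 × 0.9471 × 0.94 / 0.021 = 29320 kPa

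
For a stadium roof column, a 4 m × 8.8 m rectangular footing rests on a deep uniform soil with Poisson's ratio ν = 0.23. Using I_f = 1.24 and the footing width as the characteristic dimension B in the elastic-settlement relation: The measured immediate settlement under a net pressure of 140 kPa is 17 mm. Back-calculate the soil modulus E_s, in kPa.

E_s ≈ 38700 kPa

S_e = q·B·(1−ν²)/E_s · I_f  ⇒  E_s = q·B·(1−ν²)·I_f / S_e.
E_s = 140 × 4 × 0.9471 × 1.24 / 0.017 = 38690 kPa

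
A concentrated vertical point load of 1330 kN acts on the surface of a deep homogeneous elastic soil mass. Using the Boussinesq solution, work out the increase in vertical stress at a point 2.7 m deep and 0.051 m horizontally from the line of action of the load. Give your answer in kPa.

Boussinesq vertical stress below a point load on an elastic half-space:
Δσ_z = 3P/(2πz²) · [1 + (r/z)²]^(−5/2)
r/z = 0.051/2.7 = 0.018889; [1+(r/z)²]^(−5/2) = 0.99911.
Δσ_z = 3×1330/(2π×2.7²) × 0.99911 = 87.109 × 0.99911 = 87.03 kPa

Δσ_z ≈ 87 kPa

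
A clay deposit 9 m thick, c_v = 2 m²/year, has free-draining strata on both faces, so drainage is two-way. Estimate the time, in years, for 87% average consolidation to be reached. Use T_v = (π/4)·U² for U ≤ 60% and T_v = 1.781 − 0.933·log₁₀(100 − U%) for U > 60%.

Drainage path length: H_d = H/2 = 4.5 m (double drainage).
U > 60%: T_v = 1.781 − 0.933·log₁₀(100 − 87) = 0.74169.
t = T_v·H_d²/c_v = 0.74169×4.5²/2 = 7.51 years.

t ≈ 7.51 years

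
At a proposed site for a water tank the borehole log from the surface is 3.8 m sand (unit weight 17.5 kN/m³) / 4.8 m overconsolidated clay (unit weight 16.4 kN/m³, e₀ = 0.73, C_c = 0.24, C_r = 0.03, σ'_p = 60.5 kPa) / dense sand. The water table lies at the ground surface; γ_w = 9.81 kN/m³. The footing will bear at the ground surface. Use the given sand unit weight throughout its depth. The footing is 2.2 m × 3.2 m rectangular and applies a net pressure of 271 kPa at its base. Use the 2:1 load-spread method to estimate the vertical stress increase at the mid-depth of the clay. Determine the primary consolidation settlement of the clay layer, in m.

Mid-depth of clay below the ground surface: z = 3.8 + 4.8/2 = 6.2 m.
Total vertical stress at mid-clay: σ_v = 17.5×3.8 + 16.4×2.4 = 105.86 kPa.
Pore pressure: u = 9.81×(6.2 − 0) = 60.822 kPa.
Initial effective stress: σ'_0 = σ_v − u = 105.86 − 60.822 = 45.038 kPa.
Stress increase at mid-clay by the 2:1 spreading method:
Δσ = qBL/((B+z)(L+z)) = 271×2.2×3.2/((2.2+6.2)(3.2+6.2)) = 24.162 kPa
Final effective stress: σ'_f = 45.038 + 24.162 = 69.2 kPa.
σ'_f = 69.2 > σ'_p = 60.5 kPa, so the stress path crosses the preconsolidation pressure — recompression up to σ'_p, then virgin compression beyond:
S_c = H/(1+e₀)·[C_r·log₁₀(σ'_p/σ'_0) + C_c·log₁₀(σ'_f/σ'_p)]
    = 4.8/1.73 × [0.03×log₁₀(60.5/45.038) + 0.24×log₁₀(69.2/60.5)]
    = 2.7746 × [0.0038453 + 0.014004] = 0.04952 m

S_c ≈ 0.0495 m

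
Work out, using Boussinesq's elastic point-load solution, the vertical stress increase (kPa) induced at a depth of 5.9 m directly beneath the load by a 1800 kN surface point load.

Boussinesq vertical stress below a point load on an elastic half-space:
Δσ_z = 3P/(2πz²) · [1 + (r/z)²]^(−5/2)
r/z = 0/5.9 = 0; [1+(r/z)²]^(−5/2) = 1.
Δσ_z = 3×1800/(2π×5.9²) × 1 = 24.689 × 1 = 24.69 kPa

Δσ_z ≈ 24.7 kPa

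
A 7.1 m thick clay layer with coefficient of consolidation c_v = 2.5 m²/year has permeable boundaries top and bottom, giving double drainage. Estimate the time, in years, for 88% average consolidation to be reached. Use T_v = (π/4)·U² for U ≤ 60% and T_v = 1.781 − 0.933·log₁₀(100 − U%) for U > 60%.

Drainage path length: H_d = H/2 = 3.55 m (double drainage).
U > 60%: T_v = 1.781 − 0.933·log₁₀(100 − 88) = 0.77412.
t = T_v·H_d²/c_v = 0.77412×3.55²/2.5 = 3.902 years.

t ≈ 3.9 years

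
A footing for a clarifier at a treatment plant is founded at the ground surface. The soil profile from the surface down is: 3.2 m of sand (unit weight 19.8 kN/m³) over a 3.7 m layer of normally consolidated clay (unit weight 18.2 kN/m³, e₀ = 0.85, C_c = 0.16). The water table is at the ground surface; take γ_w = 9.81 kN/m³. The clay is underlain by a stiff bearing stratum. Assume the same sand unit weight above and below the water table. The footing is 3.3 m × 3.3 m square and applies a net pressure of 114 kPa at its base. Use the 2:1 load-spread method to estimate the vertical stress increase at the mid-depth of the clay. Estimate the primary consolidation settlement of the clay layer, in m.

S_c ≈ 0.0443 m

Mid-depth of clay below the ground surface: z = 3.2 + 3.7/2 = 5.05 m.
Total vertical stress at mid-clay: σ_v = 19.8×3.2 + 18.2×1.85 = 97.03 kPa.
Pore pressure: u = 9.81×(5.05 − 0) = 49.541 kPa.
Initial effective stress: σ'_0 = σ_v − u = 97.03 − 49.541 = 47.489 kPa.
Stress increase at mid-clay by the 2:1 spreading method:
Δσ = qBL/((B+z)(L+z)) = 114×3.3×3.3/((3.3+5.05)(3.3+5.05)) = 17.806 kPa
Final effective stress: σ'_f = σ'_0 + Δσ = 47.489 + 17.806 = 65.295 kPa.
Normally consolidated clay, so the full stress increment lies on the virgin compression line:
S_c = C_c·H/(1+e₀)·log₁₀(σ'_f/σ'_0) = 0.16×3.7/(1+0.85)×log₁₀(65.295/47.489)
    = 0.32 × 0.13829 = 0.04425 m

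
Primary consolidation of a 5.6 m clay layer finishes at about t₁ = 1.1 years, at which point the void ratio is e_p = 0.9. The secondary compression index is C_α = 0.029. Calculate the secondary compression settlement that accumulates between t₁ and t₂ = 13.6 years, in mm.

S_s ≈ 93.3 mm

Secondary compression: S_s = C_α·H/(1+e_p)·log₁₀(t₂/t₁)
S_s = 0.029×5.6/(1+0.9)×log₁₀(13.6/1.1)
    = 0.08547 × 1.092 = 0.09335 m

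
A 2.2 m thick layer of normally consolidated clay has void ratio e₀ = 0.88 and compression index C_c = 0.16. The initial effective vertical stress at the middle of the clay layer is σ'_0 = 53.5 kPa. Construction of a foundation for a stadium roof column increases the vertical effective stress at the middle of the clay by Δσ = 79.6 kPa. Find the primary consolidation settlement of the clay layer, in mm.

S_c ≈ 74.1 mm

Final effective stress: σ'_f = σ'_0 + Δσ = 53.5 + 79.6 = 133.1 kPa.
Normally consolidated clay, so the full stress increment lies on the virgin compression line:
S_c = C_c·H/(1+e₀)·log₁₀(σ'_f/σ'_0) = 0.16×2.2/(1+0.88)×log₁₀(133.1/53.5)
    = 0.18723 × 0.39582 = 0.07411 m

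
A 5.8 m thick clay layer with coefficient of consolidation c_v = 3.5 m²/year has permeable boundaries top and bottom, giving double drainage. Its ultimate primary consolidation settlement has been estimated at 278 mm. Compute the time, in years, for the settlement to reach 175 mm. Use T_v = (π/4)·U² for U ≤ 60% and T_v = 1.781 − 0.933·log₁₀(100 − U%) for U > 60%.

t ≈ 0.762 years

Drainage path length: H_d = H/2 = 2.9 m (double drainage).
U = S(t)/S_ult = 175/278 = 0.6295.
U > 60%: T_v = 1.781 − 0.933·log₁₀(100 − 62.95) = 0.31732.
t = T_v·H_d²/c_v = 0.31732×2.9²/3.5 = 0.7625 years.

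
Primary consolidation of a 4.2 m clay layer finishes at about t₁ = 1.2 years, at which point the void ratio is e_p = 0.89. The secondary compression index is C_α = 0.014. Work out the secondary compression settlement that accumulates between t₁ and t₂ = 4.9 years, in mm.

S_s ≈ 19 mm

Secondary compression: S_s = C_α·H/(1+e_p)·log₁₀(t₂/t₁)
S_s = 0.014×4.2/(1+0.89)×log₁₀(4.9/1.2)
    = 0.03111 × 0.611 = 0.01901 m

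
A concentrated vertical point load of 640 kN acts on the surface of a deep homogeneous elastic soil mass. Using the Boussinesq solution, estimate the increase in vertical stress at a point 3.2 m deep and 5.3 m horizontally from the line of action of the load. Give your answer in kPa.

Boussinesq vertical stress below a point load on an elastic half-space:
Δσ_z = 3P/(2πz²) · [1 + (r/z)²]^(−5/2)
r/z = 5.3/3.2 = 1.6562; [1+(r/z)²]^(−5/2) = 0.03689.
Δσ_z = 3×640/(2π×3.2²) × 0.03689 = 29.842 × 0.03689 = 1.101 kPa

Δσ_z ≈ 1.1 kPa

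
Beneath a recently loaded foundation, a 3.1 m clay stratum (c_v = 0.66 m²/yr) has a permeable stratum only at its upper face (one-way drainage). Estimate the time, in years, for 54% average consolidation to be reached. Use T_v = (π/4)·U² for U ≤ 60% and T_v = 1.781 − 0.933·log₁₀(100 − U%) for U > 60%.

Drainage path length: H_d = H = 3.1 m (single drainage).
U ≤ 60%: T_v = (π/4)·U² = (π/4)×0.54² = 0.22902.
t = T_v·H_d²/c_v = 0.22902×3.1²/0.66 = 3.335 years.

t ≈ 3.33 years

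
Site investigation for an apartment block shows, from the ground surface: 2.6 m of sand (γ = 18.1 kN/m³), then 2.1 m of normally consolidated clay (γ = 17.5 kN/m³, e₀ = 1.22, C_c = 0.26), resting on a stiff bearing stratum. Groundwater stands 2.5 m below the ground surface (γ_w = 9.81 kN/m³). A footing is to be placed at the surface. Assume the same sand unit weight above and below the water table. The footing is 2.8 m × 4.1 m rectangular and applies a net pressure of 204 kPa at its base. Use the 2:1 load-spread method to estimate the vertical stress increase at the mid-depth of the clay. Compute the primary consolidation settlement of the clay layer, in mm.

S_c ≈ 66.6 mm

Mid-depth of clay below the ground surface: z = 2.6 + 2.1/2 = 3.65 m.
Total vertical stress at mid-clay: σ_v = 18.1×2.6 + 17.5×1.05 = 65.435 kPa.
Pore pressure: u = 9.81×(3.65 − 2.5) = 11.281 kPa.
Initial effective stress: σ'_0 = σ_v − u = 65.435 − 11.281 = 54.154 kPa.
Stress increase at mid-clay by the 2:1 spreading method:
Δσ = qBL/((B+z)(L+z)) = 204×2.8×4.1/((2.8+3.65)(4.1+3.65)) = 46.85 kPa
Final effective stress: σ'_f = σ'_0 + Δσ = 54.154 + 46.85 = 101 kPa.
Normally consolidated clay, so the full stress increment lies on the virgin compression line:
S_c = C_c·H/(1+e₀)·log₁₀(σ'_f/σ'_0) = 0.26×2.1/(1+1.22)×log₁₀(101/54.154)
    = 0.24595 × 0.27069 = 0.06658 m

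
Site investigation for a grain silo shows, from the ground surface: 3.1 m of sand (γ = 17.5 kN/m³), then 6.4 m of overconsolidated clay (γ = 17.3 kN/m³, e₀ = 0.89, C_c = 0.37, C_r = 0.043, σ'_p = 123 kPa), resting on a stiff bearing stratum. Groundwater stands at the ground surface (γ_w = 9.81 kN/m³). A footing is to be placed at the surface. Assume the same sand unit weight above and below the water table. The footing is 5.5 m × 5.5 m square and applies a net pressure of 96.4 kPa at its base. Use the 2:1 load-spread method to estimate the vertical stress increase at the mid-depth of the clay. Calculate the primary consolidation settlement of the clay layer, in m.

Mid-depth of clay below the ground surface: z = 3.1 + 6.4/2 = 6.3 m.
Total vertical stress at mid-clay: σ_v = 17.5×3.1 + 17.3×3.2 = 109.61 kPa.
Pore pressure: u = 9.81×(6.3 − 0) = 61.803 kPa.
Initial effective stress: σ'_0 = σ_v − u = 109.61 − 61.803 = 47.807 kPa.
Stress increase at mid-clay by the 2:1 spreading method:
Δσ = qBL/((B+z)(L+z)) = 96.4×5.5×5.5/((5.5+6.3)(5.5+6.3)) = 20.943 kPa
Final effective stress: σ'_f = 47.807 + 20.943 = 68.75 kPa.
σ'_f = 68.75 ≤ σ'_p = 123 kPa, so the clay remains overconsolidated and only the recompression index applies:
S_c = C_r·H/(1+e₀)·log₁₀(σ'_f/σ'_0) = 0.043×6.4/1.89×log₁₀(68.75/47.807)
    = 0.14561 × 0.15778 = 0.02297 m

S_c ≈ 0.023 m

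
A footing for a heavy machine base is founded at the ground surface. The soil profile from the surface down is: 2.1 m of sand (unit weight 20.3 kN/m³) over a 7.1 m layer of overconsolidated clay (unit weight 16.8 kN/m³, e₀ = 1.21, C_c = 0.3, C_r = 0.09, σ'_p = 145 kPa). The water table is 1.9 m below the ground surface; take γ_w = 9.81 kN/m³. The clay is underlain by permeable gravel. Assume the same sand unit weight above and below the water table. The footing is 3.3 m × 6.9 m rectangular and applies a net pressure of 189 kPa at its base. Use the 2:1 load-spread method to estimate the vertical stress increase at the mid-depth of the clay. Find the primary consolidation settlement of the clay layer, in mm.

S_c ≈ 57.9 mm

Mid-depth of clay below the ground surface: z = 2.1 + 7.1/2 = 5.65 m.
Total vertical stress at mid-clay: σ_v = 20.3×2.1 + 16.8×3.55 = 102.27 kPa.
Pore pressure: u = 9.81×(5.65 − 1.9) = 36.788 kPa.
Initial effective stress: σ'_0 = σ_v − u = 102.27 − 36.788 = 65.482 kPa.
Stress increase at mid-clay by the 2:1 spreading method:
Δσ = qBL/((B+z)(L+z)) = 189×3.3×6.9/((3.3+5.65)(6.9+5.65)) = 38.314 kPa
Final effective stress: σ'_f = 65.482 + 38.314 = 103.8 kPa.
σ'_f = 103.8 ≤ σ'_p = 145 kPa, so the clay remains overconsolidated and only the recompression index applies:
S_c = C_r·H/(1+e₀)·log₁₀(σ'_f/σ'_0) = 0.09×7.1/2.21×log₁₀(103.8/65.482)
    = 0.28914 × 0.20008 = 0.05785 m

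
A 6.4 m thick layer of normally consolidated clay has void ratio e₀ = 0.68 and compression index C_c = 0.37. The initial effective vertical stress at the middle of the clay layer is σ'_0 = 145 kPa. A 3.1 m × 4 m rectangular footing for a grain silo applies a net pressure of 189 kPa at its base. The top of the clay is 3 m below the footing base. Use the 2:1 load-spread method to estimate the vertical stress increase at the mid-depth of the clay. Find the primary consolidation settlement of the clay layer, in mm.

S_c ≈ 96.3 mm

Mid-depth of clay below the footing base: z = 3 + 6.4/2 = 6.2 m.
Stress increase at mid-clay by the 2:1 spreading method:
Δσ = qBL/((B+z)(L+z)) = 189×3.1×4/((3.1+6.2)(4+6.2)) = 24.706 kPa
Final effective stress: σ'_f = σ'_0 + Δσ = 145 + 24.706 = 169.71 kPa.
Normally consolidated clay, so the full stress increment lies on the virgin compression line:
S_c = C_c·H/(1+e₀)·log₁₀(σ'_f/σ'_0) = 0.37×6.4/(1+0.68)×log₁₀(169.71/145)
    = 1.4095 × 0.068339 = 0.09632 m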